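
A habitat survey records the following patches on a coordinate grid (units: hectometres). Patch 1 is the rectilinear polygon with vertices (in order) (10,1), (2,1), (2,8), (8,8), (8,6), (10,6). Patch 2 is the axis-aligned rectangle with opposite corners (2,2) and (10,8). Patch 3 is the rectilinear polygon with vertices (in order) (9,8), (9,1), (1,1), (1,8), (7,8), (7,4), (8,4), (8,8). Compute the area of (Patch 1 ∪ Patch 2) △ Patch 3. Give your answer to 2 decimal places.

18.00

|Patch 1 ∪ Patch 2| = 56.
|(Patch 1 ∪ Patch 2) ∩ Patch 3| = 45.
|(Patch 1 ∪ Patch 2) △ Patch 3| = 56 + 52 − 90 = 18.00.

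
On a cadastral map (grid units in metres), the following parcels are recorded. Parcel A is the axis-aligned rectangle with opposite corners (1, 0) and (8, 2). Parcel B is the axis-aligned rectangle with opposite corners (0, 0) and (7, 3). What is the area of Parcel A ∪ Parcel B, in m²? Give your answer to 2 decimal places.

By inclusion–exclusion:
Individual areas: |Parcel A| = 14, |Parcel B| = 21.
|Parcel A∩Parcel B|: x∈[1,7], y∈[0,2] → 6·2 = 12.
|Parcel A ∪ Parcel B| = 35 − 12 = 23.00.

23.00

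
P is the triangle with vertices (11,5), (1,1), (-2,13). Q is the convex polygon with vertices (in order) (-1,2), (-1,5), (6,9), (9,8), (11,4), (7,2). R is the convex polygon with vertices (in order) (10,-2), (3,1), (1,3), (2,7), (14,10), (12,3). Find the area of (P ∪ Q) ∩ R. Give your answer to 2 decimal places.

|P ∪ Q| = 82.9444.
|(P ∪ Q) ∩ R| = 47.62.

47.62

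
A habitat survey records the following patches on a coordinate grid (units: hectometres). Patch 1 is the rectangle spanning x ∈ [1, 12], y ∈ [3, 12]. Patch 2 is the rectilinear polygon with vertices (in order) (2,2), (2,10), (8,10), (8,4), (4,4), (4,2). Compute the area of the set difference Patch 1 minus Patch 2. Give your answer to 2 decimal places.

61.00

|Patch 1| = 99, |Patch 1∩Patch 2| = 38.
|Patch 1 ∖ Patch 2| = |Patch 1| − |Patch 1∩Patch 2| = 99 − 38 = 61.00.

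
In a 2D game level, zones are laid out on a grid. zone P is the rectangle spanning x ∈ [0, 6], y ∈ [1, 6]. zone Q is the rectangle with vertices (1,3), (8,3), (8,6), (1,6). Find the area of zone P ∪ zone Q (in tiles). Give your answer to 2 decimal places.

By inclusion–exclusion:
Individual areas: |zone P| = 30, |zone Q| = 21.
|zone P∩zone Q|: x∈[1,6], y∈[3,6] → 5·3 = 15.
|zone P ∪ zone Q| = 51 − 15 = 36.00.

36.00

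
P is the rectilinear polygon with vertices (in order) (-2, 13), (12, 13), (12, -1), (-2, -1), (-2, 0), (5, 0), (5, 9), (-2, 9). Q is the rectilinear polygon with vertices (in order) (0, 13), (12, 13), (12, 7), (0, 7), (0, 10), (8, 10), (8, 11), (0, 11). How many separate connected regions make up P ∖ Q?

2

P ∖ Q splits into 2 disjoint pieces (area 16, area 63).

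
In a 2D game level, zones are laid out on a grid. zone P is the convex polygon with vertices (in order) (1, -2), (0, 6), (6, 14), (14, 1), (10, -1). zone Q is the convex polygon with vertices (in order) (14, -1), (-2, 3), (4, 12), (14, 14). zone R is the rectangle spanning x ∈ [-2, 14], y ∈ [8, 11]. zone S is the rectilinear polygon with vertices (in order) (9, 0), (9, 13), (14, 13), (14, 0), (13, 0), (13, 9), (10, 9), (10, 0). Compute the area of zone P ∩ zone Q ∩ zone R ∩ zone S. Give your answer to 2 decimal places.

The intersection is the polygon with vertices (9.692,8), (9,8), (9,9.125).
By the shoelace formula its area is 0.39.

0.39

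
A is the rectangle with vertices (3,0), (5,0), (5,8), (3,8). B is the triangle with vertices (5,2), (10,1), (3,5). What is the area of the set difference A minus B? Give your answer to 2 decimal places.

|A| = 16, |A∩B| = 1.8571.
|A ∖ B| = |A| − |A∩B| = 16 − 1.8571 = 14.14.

14.14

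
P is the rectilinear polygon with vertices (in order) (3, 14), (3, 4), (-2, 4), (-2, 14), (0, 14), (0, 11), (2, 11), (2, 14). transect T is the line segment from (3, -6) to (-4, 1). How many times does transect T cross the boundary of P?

The segment lies entirely outside P and never meets its boundary.

0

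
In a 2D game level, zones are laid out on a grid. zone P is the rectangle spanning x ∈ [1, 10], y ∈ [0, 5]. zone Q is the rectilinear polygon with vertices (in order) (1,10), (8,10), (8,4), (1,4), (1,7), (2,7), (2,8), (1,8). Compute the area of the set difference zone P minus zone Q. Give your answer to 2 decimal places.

38.00

|zone P| = 45, |zone P∩zone Q| = 7.
|zone P ∖ zone Q| = |zone P| − |zone P∩zone Q| = 45 − 7 = 38.00.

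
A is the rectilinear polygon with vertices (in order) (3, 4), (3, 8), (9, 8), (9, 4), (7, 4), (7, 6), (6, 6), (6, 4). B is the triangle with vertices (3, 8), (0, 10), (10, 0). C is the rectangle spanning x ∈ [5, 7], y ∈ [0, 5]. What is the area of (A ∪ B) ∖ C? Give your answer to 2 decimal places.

23.14

|A ∪ B| = 24.6429.
|(A ∪ B) ∩ C| = 1.5.
|(A ∪ B) ∖ C| = 24.6429 − 1.5 = 23.14.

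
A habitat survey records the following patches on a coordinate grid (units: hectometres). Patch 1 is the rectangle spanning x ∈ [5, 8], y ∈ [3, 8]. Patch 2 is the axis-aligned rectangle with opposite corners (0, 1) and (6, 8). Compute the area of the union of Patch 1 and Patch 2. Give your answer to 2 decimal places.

52.00

By inclusion–exclusion:
Individual areas: |Patch 1| = 15, |Patch 2| = 42.
|Patch 1∩Patch 2|: x∈[5,6], y∈[3,8] → 1·5 = 5.
|Patch 1 ∪ Patch 2| = 57 − 5 = 52.00.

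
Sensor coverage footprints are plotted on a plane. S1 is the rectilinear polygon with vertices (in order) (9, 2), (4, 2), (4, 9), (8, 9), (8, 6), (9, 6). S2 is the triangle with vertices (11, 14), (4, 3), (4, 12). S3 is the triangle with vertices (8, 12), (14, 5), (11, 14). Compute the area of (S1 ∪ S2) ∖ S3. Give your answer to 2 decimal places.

49.32

|S1 ∪ S2| = 52.0455.
|(S1 ∪ S2) ∩ S3| = 2.7261.
|(S1 ∪ S2) ∖ S3| = 52.0455 − 2.7261 = 49.32.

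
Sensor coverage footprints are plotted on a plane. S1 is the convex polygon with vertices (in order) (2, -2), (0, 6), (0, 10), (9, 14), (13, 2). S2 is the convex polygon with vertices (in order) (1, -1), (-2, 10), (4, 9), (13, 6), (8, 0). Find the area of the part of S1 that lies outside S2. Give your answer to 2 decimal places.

|S1| = 136, |S1∩S2| = 87.0573.
|S1 ∖ S2| = |S1| − |S1∩S2| = 136 − 87.0573 = 48.94.

48.94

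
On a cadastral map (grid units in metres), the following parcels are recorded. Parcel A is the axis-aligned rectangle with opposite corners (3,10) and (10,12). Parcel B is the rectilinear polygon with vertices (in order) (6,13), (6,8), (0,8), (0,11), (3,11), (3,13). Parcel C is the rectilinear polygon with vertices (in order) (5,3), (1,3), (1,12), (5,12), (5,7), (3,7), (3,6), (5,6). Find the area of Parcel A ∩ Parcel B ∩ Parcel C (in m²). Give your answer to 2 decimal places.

4.00

The intersection is the polygon with vertices (3,10), (3,11), (3,12), (5,12), (5,10).
By the shoelace formula its area is 4.00.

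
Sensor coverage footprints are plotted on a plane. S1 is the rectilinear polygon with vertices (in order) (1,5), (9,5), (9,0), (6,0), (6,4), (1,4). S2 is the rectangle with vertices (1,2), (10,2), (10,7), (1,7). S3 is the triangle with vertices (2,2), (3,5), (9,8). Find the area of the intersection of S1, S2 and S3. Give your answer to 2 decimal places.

2.08

The intersection is the polygon with vertices (2.667,4), (3,5), (5.5,5), (4.333,4).
By the shoelace formula its area is 2.08.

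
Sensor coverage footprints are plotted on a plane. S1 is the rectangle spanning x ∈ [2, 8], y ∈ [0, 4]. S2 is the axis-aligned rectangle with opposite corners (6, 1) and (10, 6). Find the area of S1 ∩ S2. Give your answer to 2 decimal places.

|S1∩S2|: x∈[6,8], y∈[1,4] → 2·3 = 6.

6.00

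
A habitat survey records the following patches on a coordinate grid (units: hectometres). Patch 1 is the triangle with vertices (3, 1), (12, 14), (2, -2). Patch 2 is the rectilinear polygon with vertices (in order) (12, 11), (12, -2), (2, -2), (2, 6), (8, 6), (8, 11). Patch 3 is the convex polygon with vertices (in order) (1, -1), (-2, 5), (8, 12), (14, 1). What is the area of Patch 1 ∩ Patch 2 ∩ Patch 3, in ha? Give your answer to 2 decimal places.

5.26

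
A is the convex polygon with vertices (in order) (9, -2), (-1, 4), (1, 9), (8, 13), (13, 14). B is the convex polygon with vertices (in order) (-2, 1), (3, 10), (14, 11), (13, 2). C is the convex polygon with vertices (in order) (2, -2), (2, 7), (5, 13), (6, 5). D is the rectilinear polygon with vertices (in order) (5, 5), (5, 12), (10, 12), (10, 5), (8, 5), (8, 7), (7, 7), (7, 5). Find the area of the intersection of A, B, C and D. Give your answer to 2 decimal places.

The intersection is the polygon with vertices (6,5), (5,5), (5,10.182), (5.348,10.213).
By the shoelace formula its area is 3.51.

3.51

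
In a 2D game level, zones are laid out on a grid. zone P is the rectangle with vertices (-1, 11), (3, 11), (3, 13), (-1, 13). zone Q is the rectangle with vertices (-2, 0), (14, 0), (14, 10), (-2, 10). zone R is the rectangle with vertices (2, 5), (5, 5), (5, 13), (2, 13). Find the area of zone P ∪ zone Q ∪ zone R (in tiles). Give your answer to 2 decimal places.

By inclusion–exclusion:
Individual areas: |zone P| = 8, |zone Q| = 160, |zone R| = 24.
|zone P∩zone Q| = 0 (no overlap).
|zone P∩zone R|: x∈[2,3], y∈[11,13] → 1·2 = 2.
|zone Q∩zone R|: x∈[2,5], y∈[5,10] → 3·5 = 15.
|zone P∩zone Q∩zone R| = 0.
|zone P ∪ zone Q ∪ zone R| = 192 − 17 + 0 = 175.00.

175.00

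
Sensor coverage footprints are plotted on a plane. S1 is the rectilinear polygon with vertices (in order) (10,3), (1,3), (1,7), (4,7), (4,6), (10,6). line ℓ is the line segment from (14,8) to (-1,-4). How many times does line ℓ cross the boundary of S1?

2

The segment meets the boundary at (7.75,3), (10,4.8).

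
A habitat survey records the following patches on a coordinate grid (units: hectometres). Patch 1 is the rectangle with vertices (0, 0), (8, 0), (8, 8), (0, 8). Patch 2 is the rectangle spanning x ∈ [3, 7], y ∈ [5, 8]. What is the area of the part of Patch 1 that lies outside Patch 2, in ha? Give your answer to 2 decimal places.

52.00

|Patch 1∩Patch 2|: x∈[3,7], y∈[5,8] → 4·3 = 12.
|Patch 1| = 64.
|Patch 1 ∖ Patch 2| = |Patch 1| − |Patch 1∩Patch 2| = 64 − 12 = 52.00.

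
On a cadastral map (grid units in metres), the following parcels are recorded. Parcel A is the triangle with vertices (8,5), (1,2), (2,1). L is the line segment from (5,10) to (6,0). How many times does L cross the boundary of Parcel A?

The segment meets the boundary at (5.656,3.438), (5.603,3.973).

2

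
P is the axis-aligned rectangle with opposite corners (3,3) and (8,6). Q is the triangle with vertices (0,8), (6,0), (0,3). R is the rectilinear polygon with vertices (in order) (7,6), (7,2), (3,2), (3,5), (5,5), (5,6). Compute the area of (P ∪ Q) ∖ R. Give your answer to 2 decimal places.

|P ∪ Q| = 29.625.
|(P ∪ Q) ∩ R| = 11.125.
|(P ∪ Q) ∖ R| = 29.625 − 11.125 = 18.50.

18.50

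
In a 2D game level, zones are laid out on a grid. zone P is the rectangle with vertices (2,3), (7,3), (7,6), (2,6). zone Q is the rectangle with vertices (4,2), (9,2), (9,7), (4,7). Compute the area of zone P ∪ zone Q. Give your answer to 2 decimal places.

By inclusion–exclusion:
Individual areas: |zone P| = 15, |zone Q| = 25.
|zone P∩zone Q|: x∈[4,7], y∈[3,6] → 3·3 = 9.
|zone P ∪ zone Q| = 40 − 9 = 31.00.

31.00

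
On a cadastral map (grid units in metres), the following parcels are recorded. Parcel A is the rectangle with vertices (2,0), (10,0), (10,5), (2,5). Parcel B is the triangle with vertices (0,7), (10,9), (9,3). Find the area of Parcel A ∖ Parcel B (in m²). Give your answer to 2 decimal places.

|Parcel A| = 40, |Parcel A∩Parcel B| = 4.8333.
|Parcel A ∖ Parcel B| = |Parcel A| − |Parcel A∩Parcel B| = 40 − 4.8333 = 35.17.

35.17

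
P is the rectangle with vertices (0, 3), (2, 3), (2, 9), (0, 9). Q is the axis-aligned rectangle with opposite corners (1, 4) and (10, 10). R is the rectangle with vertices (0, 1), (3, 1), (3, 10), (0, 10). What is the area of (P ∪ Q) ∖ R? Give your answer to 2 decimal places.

|P ∪ Q| = 61.
|(P ∪ Q) ∩ R| = 19.
|(P ∪ Q) ∖ R| = 61 − 19 = 42.00.

42.00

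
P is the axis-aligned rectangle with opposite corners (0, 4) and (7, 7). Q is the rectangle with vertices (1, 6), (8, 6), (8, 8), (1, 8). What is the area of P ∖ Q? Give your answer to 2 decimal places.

|P∩Q|: x∈[1,7], y∈[6,7] → 6·1 = 6.
|P| = 21.
|P ∖ Q| = |P| − |P∩Q| = 21 − 6 = 15.00.

15.00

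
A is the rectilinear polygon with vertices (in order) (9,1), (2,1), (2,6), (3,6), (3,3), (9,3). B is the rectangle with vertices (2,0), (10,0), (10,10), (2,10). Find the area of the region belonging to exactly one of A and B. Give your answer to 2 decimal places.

63.00

|A| = 17, |B| = 80, |A∩B| = 17.
|A △ B| = |A| + |B| − 2·|A∩B| = 17 + 80 − 34 = 63.00.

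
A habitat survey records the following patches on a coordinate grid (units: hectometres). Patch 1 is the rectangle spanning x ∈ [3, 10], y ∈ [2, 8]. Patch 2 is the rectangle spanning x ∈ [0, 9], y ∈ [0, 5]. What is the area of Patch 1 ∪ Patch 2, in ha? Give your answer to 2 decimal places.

69.00

By inclusion–exclusion:
Individual areas: |Patch 1| = 42, |Patch 2| = 45.
|Patch 1∩Patch 2|: x∈[3,9], y∈[2,5] → 6·3 = 18.
|Patch 1 ∪ Patch 2| = 87 − 18 = 69.00.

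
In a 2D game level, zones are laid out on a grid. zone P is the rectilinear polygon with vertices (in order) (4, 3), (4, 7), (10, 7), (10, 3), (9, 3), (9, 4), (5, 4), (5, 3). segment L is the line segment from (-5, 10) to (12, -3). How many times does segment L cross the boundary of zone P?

2

The segment meets the boundary at (4.154,3), (4,3.118).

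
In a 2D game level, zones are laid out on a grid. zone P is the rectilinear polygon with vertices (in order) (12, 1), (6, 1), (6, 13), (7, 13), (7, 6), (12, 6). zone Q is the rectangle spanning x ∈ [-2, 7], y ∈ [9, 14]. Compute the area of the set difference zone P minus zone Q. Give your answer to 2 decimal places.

|zone P| = 37, |zone P∩zone Q| = 4.
|zone P ∖ zone Q| = |zone P| − |zone P∩zone Q| = 37 − 4 = 33.00.

33.00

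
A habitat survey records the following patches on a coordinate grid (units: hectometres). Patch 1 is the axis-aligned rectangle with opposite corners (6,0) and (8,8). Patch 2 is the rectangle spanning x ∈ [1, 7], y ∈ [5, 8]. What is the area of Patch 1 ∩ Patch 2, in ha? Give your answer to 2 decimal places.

3.00

|Patch 1∩Patch 2|: x∈[6,7], y∈[5,8] → 1·3 = 3.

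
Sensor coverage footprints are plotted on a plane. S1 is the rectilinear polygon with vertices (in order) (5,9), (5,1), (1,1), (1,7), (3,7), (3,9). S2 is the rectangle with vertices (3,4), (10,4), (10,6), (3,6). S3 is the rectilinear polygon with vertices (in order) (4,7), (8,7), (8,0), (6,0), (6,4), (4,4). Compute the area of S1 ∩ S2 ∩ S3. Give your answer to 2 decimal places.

The intersection is the polygon with vertices (4,4), (4,6), (5,6), (5,4).
By the shoelace formula its area is 2.00.

2.00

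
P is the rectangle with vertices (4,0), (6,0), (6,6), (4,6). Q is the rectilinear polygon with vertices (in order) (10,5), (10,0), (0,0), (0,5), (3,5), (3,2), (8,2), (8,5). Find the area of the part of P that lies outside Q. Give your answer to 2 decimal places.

8.00

|P| = 12, |P∩Q| = 4.
|P ∖ Q| = |P| − |P∩Q| = 12 − 4 = 8.00.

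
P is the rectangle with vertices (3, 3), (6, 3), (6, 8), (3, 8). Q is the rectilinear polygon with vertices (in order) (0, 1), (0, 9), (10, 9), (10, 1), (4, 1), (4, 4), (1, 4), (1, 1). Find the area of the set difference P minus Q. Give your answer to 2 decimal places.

1.00

|P| = 15, |P∩Q| = 14.
|P ∖ Q| = |P| − |P∩Q| = 15 − 14 = 1.00.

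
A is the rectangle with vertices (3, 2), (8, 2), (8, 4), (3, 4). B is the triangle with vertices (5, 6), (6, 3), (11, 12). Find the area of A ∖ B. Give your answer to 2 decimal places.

|A| = 10, |A∩B| = 0.4444.
|A ∖ B| = |A| − |A∩B| = 10 − 0.4444 = 9.56.

9.56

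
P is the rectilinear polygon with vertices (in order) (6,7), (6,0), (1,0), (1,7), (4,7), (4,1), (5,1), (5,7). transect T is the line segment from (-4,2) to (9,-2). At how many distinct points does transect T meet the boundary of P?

The segment meets the boundary at (2.5,0), (1,0.462).

2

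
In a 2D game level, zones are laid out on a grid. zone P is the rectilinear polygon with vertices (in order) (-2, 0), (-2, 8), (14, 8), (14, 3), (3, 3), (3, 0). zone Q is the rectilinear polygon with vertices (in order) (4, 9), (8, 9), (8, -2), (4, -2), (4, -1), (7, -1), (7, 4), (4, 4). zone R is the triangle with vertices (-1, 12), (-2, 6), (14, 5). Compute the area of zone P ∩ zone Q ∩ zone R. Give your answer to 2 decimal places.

The intersection is the polygon with vertices (8,5.375), (4,5.625), (4,8), (7.571,8), (8,7.8).
By the shoelace formula its area is 9.96.

9.96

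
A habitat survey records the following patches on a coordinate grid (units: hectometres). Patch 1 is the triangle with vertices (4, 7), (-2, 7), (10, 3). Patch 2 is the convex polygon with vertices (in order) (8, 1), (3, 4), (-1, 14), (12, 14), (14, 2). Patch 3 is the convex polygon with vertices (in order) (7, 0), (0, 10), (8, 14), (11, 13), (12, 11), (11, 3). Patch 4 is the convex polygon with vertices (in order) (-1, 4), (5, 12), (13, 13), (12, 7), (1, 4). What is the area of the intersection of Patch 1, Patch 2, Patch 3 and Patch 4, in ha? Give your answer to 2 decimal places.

4.85

The intersection is the polygon with vertices (3.348,5.217), (2.1,7), (4,7), (6.323,5.452), (4.3,4.9).
By the shoelace formula its area is 4.85.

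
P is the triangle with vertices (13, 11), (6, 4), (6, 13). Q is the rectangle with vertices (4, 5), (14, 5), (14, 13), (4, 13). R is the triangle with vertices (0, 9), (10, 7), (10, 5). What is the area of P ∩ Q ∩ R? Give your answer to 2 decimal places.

The intersection is the polygon with vertices (6,7.8), (9.167,7.167), (7.857,5.857), (6,6.6).
By the shoelace formula its area is 3.60.

3.60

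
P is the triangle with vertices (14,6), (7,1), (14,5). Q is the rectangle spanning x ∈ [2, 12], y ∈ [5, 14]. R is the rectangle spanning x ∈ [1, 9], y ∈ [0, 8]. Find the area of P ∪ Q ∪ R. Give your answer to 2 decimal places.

By inclusion–exclusion:
Individual areas: |P| = 3.5, |Q| = 90, |R| = 64.
|P∩Q| = 0.
|P∩R| = 0.2857.
|Q∩R|: x∈[2,9], y∈[5,8] → 7·3 = 21.
|P∩Q∩R| = 0.
|P ∪ Q ∪ R| = 157.5 − 21.2857 + 0 = 136.21.

136.21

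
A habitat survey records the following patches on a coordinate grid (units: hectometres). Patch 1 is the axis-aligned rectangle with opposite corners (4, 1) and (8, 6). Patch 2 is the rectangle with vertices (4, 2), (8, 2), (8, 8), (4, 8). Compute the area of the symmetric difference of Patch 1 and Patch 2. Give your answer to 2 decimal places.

|Patch 1∩Patch 2|: x∈[4,8], y∈[2,6] → 4·4 = 16.
|Patch 1 △ Patch 2| = |Patch 1| + |Patch 2| − 2·|Patch 1∩Patch 2| = 20 + 24 − 32 = 12.00.

12.00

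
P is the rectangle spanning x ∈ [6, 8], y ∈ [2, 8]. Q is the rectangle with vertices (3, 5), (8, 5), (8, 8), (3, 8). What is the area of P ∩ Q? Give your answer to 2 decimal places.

6.00

|P∩Q|: x∈[6,8], y∈[5,8] → 2·3 = 6.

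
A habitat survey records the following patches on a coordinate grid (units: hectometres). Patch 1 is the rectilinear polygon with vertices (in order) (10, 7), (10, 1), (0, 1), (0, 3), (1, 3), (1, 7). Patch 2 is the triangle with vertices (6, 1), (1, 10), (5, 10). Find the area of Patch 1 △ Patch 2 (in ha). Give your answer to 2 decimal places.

58.00

|Patch 1| = 56, |Patch 2| = 18, |Patch 1∩Patch 2| = 8.
|Patch 1 △ Patch 2| = |Patch 1| + |Patch 2| − 2·|Patch 1∩Patch 2| = 56 + 18 − 16 = 58.00.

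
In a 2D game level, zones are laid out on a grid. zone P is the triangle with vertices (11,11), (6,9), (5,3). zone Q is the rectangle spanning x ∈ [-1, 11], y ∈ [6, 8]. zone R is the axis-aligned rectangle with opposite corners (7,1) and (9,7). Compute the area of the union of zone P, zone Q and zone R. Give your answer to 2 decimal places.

By inclusion–exclusion:
Individual areas: |zone P| = 14, |zone Q| = 24, |zone R| = 12.
|zone P∩zone Q| = 4.6667.
|zone P∩zone R| = 0.6667.
|zone Q∩zone R|: x∈[7,9], y∈[6,7] → 2·1 = 2.
|zone P∩zone Q∩zone R| = 0.625.
|zone P ∪ zone Q ∪ zone R| = 50 − 7.3333 + 0.625 = 43.29.

43.29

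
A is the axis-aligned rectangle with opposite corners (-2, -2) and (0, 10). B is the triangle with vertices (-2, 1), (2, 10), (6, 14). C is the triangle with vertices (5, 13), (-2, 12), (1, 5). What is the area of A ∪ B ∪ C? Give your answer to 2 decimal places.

By inclusion–exclusion:
Individual areas: |A| = 24, |B| = 10, |C| = 26.
|A∩B| = 1.25.
|A∩C| = 1.5238.
|B∩C| = 7.0825.
|A∩B∩C| = 0.
|A ∪ B ∪ C| = 60 − 9.8563 + 0 = 50.14.

50.14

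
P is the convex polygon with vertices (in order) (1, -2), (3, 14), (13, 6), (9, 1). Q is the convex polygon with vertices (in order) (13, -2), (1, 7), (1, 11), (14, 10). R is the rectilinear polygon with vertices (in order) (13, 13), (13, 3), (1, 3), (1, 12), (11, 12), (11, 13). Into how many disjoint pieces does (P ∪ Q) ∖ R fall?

(P ∪ Q) ∖ R splits into 2 disjoint pieces (area 2.75, area 46.476).

2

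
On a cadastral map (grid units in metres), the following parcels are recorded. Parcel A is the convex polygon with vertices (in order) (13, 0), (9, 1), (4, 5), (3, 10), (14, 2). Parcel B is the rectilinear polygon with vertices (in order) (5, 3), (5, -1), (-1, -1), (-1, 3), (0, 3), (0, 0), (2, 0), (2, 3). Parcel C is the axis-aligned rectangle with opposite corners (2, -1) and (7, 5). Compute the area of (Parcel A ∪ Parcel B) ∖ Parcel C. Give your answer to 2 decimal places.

|Parcel A ∪ Parcel B| = 58.5.
|(Parcel A ∪ Parcel B) ∩ Parcel C| = 15.6.
|(Parcel A ∪ Parcel B) ∖ Parcel C| = 58.5 − 15.6 = 42.90.

42.90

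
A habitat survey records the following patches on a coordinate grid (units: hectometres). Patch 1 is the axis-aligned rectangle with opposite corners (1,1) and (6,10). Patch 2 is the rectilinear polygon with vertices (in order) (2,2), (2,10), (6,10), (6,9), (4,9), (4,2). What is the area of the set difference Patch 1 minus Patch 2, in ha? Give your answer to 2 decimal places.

|Patch 1| = 45, |Patch 1∩Patch 2| = 18.
|Patch 1 ∖ Patch 2| = |Patch 1| − |Patch 1∩Patch 2| = 45 − 18 = 27.00.

27.00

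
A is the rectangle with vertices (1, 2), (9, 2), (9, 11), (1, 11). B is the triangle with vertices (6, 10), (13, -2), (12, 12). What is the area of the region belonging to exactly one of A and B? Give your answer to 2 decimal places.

|A| = 72, |B| = 43, |A∩B| = 9.2143.
|A △ B| = |A| + |B| − 2·|A∩B| = 72 + 43 − 18.4286 = 96.57.

96.57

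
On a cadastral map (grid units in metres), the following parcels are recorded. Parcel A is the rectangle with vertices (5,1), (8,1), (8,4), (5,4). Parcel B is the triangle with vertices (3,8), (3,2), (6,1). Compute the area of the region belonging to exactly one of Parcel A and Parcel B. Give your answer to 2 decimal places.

|Parcel A| = 9, |Parcel B| = 9, |Parcel A∩Parcel B| = 1.
|Parcel A △ Parcel B| = |Parcel A| + |Parcel B| − 2·|Parcel A∩Parcel B| = 9 + 9 − 2 = 16.00.

16.00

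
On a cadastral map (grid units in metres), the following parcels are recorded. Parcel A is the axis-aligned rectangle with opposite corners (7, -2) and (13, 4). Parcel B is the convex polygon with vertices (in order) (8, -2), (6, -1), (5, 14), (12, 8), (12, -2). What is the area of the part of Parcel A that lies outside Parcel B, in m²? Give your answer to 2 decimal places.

|Parcel A| = 36, |Parcel A∩Parcel B| = 29.75.
|Parcel A ∖ Parcel B| = |Parcel A| − |Parcel A∩Parcel B| = 36 − 29.75 = 6.25.

6.25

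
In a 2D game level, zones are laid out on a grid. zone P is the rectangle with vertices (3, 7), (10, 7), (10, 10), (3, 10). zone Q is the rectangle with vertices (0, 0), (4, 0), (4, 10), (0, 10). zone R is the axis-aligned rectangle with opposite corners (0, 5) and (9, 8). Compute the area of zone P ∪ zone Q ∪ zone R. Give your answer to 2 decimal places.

By inclusion–exclusion:
Individual areas: |zone P| = 21, |zone Q| = 40, |zone R| = 27.
|zone P∩zone Q|: x∈[3,4], y∈[7,10] → 1·3 = 3.
|zone P∩zone R|: x∈[3,9], y∈[7,8] → 6·1 = 6.
|zone Q∩zone R|: x∈[0,4], y∈[5,8] → 4·3 = 12.
|zone P∩zone Q∩zone R| = 1.
|zone P ∪ zone Q ∪ zone R| = 88 − 21 + 1 = 68.00.

68.00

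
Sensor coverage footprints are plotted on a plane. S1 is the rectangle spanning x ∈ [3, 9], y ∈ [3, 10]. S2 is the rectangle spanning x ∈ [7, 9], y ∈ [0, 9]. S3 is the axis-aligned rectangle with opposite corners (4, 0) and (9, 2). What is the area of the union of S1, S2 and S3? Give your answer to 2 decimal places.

By inclusion–exclusion:
Individual areas: |S1| = 42, |S2| = 18, |S3| = 10.
|S1∩S2|: x∈[7,9], y∈[3,9] → 2·6 = 12.
|S1∩S3| = 0 (no overlap).
|S2∩S3|: x∈[7,9], y∈[0,2] → 2·2 = 4.
|S1∩S2∩S3| = 0.
|S1 ∪ S2 ∪ S3| = 70 − 16 + 0 = 54.00.

54.00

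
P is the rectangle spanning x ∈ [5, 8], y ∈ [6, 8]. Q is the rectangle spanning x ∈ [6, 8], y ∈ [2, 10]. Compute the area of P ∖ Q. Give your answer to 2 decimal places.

|P∩Q|: x∈[6,8], y∈[6,8] → 2·2 = 4.
|P| = 6.
|P ∖ Q| = |P| − |P∩Q| = 6 − 4 = 2.00.

2.00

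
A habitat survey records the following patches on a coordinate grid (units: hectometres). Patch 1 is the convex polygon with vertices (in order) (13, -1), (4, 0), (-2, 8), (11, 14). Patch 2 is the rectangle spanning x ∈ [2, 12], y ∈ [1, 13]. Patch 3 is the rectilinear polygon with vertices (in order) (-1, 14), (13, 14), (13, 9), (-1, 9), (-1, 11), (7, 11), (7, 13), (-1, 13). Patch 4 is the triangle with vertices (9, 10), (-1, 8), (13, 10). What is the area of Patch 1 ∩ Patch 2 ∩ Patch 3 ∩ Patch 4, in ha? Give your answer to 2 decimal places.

2.85

The intersection is the polygon with vertices (11.561,9.794), (6,9), (4,9), (9,10), (11.533,10).
By the shoelace formula its area is 2.85.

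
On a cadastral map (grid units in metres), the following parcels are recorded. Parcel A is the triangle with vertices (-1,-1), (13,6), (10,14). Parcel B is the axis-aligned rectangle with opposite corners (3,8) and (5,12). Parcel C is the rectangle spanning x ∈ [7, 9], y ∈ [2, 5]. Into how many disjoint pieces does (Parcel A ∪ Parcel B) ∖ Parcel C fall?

(Parcel A ∪ Parcel B) ∖ Parcel C splits into 2 disjoint pieces (area 63.5, area 8).

2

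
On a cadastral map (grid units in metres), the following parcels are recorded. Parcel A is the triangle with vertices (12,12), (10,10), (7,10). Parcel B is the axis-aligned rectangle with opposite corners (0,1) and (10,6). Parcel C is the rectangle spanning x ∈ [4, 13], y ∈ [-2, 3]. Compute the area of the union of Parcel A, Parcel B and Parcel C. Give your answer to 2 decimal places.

By inclusion–exclusion:
Individual areas: |Parcel A| = 3, |Parcel B| = 50, |Parcel C| = 45.
|Parcel A∩Parcel B| = 0.
|Parcel A∩Parcel C| = 0.
|Parcel B∩Parcel C|: x∈[4,10], y∈[1,3] → 6·2 = 12.
|Parcel A∩Parcel B∩Parcel C| = 0.
|Parcel A ∪ Parcel B ∪ Parcel C| = 98 − 12 + 0 = 86.00.

86.00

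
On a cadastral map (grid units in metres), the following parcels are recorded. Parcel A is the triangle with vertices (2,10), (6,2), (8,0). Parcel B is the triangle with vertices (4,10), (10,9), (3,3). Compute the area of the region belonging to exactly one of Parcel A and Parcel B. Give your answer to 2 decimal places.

|Parcel A| = 4, |Parcel B| = 21.5, |Parcel A∩Parcel B| = 1.0081.
|Parcel A △ Parcel B| = |Parcel A| + |Parcel B| − 2·|Parcel A∩Parcel B| = 4 + 21.5 − 2.0162 = 23.48.

23.48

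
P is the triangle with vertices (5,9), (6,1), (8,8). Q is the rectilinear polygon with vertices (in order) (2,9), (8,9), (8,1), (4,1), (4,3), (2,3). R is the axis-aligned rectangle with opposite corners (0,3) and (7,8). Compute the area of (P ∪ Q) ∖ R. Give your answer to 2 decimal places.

19.00

|P ∪ Q| = 44.
|(P ∪ Q) ∩ R| = 25.
|(P ∪ Q) ∖ R| = 44 − 25 = 19.00.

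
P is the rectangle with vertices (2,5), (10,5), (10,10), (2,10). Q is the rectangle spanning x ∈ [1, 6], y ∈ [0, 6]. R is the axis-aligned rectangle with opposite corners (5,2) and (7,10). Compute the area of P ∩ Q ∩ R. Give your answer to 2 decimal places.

The intersection is the polygon with vertices (6,6), (6,5), (5,5), (5,6).
By the shoelace formula its area is 1.00.

1.00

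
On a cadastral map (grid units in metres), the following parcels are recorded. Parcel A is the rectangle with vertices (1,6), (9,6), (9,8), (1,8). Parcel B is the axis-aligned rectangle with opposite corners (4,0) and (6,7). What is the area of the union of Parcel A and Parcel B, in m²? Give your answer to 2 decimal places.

By inclusion–exclusion:
Individual areas: |Parcel A| = 16, |Parcel B| = 14.
|Parcel A∩Parcel B|: x∈[4,6], y∈[6,7] → 2·1 = 2.
|Parcel A ∪ Parcel B| = 30 − 2 = 28.00.

28.00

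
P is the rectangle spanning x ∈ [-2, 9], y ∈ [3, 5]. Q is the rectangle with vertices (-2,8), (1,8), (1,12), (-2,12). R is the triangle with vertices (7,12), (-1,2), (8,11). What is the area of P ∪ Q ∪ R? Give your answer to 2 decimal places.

By inclusion–exclusion:
Individual areas: |P| = 22, |Q| = 12, |R| = 9.
|P∩Q| = 0 (no overlap).
|P∩R| = 0.8.
|Q∩R| = 0.
|P∩Q∩R| = 0.
|P ∪ Q ∪ R| = 43 − 0.8 + 0 = 42.20.

42.20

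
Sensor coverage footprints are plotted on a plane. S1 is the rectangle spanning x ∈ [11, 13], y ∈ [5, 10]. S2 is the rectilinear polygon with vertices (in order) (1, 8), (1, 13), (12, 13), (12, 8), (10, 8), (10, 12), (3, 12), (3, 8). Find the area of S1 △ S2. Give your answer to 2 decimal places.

33.00

|S1| = 10, |S2| = 27, |S1∩S2| = 2.
|S1 △ S2| = |S1| + |S2| − 2·|S1∩S2| = 10 + 27 − 4 = 33.00.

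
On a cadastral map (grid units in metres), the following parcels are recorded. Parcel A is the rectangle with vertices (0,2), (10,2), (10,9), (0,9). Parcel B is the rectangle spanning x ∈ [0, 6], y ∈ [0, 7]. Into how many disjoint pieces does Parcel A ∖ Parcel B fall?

Parcel A ∖ Parcel B is a single connected region.

1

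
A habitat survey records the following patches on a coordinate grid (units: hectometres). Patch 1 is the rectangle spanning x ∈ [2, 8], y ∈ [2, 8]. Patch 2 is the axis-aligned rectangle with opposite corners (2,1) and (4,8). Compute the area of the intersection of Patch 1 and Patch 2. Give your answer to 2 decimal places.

|Patch 1∩Patch 2|: x∈[2,4], y∈[2,8] → 2·6 = 12.

12.00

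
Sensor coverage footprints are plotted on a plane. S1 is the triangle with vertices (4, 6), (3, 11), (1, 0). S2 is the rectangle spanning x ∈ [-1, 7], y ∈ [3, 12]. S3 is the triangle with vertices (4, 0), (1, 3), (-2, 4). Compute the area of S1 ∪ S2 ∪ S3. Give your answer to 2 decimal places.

75.47

By inclusion–exclusion:
Individual areas: |S1| = 10.5, |S2| = 72, |S3| = 3.
|S1∩S2| = 9.0682.
|S1∩S3| = 0.382.
|S2∩S3| = 0.5833.
|S1∩S2∩S3| = 0.
|S1 ∪ S2 ∪ S3| = 85.5 − 10.0335 + 0 = 75.47.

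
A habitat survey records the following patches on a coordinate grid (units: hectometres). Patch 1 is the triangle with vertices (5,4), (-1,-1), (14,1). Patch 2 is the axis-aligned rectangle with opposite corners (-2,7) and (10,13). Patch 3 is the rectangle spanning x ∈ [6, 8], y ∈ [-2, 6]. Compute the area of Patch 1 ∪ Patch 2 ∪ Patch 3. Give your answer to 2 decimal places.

112.97

By inclusion–exclusion:
Individual areas: |Patch 1| = 31.5, |Patch 2| = 72, |Patch 3| = 16.
|Patch 1∩Patch 2| = 0.
|Patch 1∩Patch 3| = 6.5333.
|Patch 2∩Patch 3| = 0 (no overlap).
|Patch 1∩Patch 2∩Patch 3| = 0.
|Patch 1 ∪ Patch 2 ∪ Patch 3| = 119.5 − 6.5333 + 0 = 112.97.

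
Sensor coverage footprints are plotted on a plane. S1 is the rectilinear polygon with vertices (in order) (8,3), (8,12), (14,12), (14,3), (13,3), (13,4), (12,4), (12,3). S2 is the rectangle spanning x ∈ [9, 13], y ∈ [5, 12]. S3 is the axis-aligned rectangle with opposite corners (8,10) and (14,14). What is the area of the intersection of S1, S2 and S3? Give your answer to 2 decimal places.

The intersection is the polygon with vertices (13,10), (9,10), (9,12), (13,12).
By the shoelace formula its area is 8.00.

8.00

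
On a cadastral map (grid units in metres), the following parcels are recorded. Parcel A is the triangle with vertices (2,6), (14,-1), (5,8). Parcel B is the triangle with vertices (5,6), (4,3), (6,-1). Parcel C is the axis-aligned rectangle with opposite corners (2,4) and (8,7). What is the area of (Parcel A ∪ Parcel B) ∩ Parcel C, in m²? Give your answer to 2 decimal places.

|Parcel A ∪ Parcel B| = 26.834.
|(Parcel A ∪ Parcel B) ∩ Parcel C| = 12.11.

12.11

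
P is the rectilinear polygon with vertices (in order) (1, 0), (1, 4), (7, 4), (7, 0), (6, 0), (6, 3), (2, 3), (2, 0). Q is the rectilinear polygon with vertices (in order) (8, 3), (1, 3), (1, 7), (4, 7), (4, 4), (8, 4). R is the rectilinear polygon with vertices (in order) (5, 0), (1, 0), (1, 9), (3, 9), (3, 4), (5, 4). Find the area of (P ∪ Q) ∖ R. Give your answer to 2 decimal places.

|P ∪ Q| = 22.
|(P ∪ Q) ∩ R| = 13.
|(P ∪ Q) ∖ R| = 22 − 13 = 9.00.

9.00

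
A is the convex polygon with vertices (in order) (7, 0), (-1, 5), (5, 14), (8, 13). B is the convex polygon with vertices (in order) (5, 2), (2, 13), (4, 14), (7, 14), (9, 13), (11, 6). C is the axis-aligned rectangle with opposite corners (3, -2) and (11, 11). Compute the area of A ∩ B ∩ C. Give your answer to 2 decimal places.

The intersection is the polygon with vertices (7.27,3.514), (5,2), (3,9.333), (3,11), (7.846,11).
By the shoelace formula its area is 31.54.

31.54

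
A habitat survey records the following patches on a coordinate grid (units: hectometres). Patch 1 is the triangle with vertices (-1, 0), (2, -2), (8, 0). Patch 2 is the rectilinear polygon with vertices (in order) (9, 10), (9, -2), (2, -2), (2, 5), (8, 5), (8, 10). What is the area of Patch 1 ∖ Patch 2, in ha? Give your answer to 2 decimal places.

|Patch 1| = 9, |Patch 1∩Patch 2| = 6.
|Patch 1 ∖ Patch 2| = |Patch 1| − |Patch 1∩Patch 2| = 9 − 6 = 3.00.

3.00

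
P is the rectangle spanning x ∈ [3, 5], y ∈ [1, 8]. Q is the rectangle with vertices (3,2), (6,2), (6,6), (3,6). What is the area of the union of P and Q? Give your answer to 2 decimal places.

18.00

By inclusion–exclusion:
Individual areas: |P| = 14, |Q| = 12.
|P∩Q|: x∈[3,5], y∈[2,6] → 2·4 = 8.
|P ∪ Q| = 26 − 8 = 18.00.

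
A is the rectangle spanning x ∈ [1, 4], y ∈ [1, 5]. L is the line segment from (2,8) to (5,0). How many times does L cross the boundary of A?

2

The segment meets the boundary at (4,2.667), (3.125,5).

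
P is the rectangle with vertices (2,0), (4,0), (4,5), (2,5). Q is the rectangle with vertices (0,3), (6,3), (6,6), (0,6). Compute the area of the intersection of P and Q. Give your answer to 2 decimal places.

|P∩Q|: x∈[2,4], y∈[3,5] → 2·2 = 4.

4.00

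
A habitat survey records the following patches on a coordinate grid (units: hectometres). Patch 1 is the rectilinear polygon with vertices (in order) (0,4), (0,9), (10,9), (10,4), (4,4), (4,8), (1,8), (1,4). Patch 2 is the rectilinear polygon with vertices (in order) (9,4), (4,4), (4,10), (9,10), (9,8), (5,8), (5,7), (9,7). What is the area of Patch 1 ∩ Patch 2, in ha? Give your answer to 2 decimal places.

21.00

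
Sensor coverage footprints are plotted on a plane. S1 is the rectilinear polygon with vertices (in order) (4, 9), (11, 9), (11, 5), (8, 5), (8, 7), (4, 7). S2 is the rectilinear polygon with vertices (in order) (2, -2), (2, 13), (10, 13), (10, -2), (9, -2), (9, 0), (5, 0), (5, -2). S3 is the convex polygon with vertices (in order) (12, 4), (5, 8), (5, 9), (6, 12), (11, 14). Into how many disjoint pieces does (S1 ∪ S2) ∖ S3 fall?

1

(S1 ∪ S2) ∖ S3 is a single connected region.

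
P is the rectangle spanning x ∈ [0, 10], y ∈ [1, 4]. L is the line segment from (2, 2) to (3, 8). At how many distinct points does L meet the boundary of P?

1

The segment meets the boundary at (2.333,4).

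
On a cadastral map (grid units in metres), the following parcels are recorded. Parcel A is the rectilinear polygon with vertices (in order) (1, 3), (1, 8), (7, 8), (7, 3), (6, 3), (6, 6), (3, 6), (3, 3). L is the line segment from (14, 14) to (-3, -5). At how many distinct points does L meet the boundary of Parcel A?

The segment meets the boundary at (6,5.059), (7,6.176).

2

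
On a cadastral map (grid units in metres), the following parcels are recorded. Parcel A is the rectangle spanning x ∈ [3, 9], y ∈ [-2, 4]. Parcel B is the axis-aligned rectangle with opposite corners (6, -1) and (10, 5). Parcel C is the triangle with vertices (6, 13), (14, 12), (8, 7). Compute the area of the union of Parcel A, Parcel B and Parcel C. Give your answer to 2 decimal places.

68.00

By inclusion–exclusion:
Individual areas: |Parcel A| = 36, |Parcel B| = 24, |Parcel C| = 23.
|Parcel A∩Parcel B|: x∈[6,9], y∈[-1,4] → 3·5 = 15.
|Parcel A∩Parcel C| = 0.
|Parcel B∩Parcel C| = 0.
|Parcel A∩Parcel B∩Parcel C| = 0.
|Parcel A ∪ Parcel B ∪ Parcel C| = 83 − 15 + 0 = 68.00.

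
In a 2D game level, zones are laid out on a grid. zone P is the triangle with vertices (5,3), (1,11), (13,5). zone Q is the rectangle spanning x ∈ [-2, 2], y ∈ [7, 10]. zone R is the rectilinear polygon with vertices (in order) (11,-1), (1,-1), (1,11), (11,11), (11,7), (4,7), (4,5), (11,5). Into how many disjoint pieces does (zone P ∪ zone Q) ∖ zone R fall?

2

(zone P ∪ zone Q) ∖ zone R splits into 2 disjoint pieces (area 9, area 14.5).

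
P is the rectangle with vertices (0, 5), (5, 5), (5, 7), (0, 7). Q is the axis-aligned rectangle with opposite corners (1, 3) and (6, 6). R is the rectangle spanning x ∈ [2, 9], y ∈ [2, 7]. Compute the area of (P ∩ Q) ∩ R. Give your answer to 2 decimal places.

The region (P ∩ Q) ∩ R is the polygon with vertices (2,5), (2,6), (5,6), (5,5).
By the shoelace formula its area is 3.00.

3.00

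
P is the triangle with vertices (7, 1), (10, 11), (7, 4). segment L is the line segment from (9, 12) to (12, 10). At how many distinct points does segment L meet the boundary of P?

The segment lies entirely outside P and never meets its boundary.

0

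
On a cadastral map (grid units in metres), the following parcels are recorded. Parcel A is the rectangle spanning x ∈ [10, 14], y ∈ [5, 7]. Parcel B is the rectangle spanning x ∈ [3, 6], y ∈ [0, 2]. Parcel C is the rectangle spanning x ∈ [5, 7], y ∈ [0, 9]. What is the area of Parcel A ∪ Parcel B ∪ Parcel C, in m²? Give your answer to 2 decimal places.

By inclusion–exclusion:
Individual areas: |Parcel A| = 8, |Parcel B| = 6, |Parcel C| = 18.
|Parcel A∩Parcel B| = 0 (no overlap).
|Parcel A∩Parcel C| = 0 (no overlap).
|Parcel B∩Parcel C|: x∈[5,6], y∈[0,2] → 1·2 = 2.
|Parcel A∩Parcel B∩Parcel C| = 0.
|Parcel A ∪ Parcel B ∪ Parcel C| = 32 − 2 + 0 = 30.00.

30.00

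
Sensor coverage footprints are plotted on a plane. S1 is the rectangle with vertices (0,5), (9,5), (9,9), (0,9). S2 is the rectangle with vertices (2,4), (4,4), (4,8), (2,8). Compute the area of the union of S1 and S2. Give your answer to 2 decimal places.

38.00

By inclusion–exclusion:
Individual areas: |S1| = 36, |S2| = 8.
|S1∩S2|: x∈[2,4], y∈[5,8] → 2·3 = 6.
|S1 ∪ S2| = 44 − 6 = 38.00.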